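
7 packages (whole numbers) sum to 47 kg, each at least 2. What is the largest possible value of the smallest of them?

6

The average is 47/7 < 7, so some value is ≤ 6.
Equality holds with 2 values of 6 and 5 values of 7.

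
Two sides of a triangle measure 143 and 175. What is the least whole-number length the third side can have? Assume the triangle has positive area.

33

The third side must exceed |143 − 175| = 32.
The smallest integer above 32 is 33.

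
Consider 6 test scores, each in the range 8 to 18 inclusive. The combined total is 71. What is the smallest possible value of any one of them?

Minimizing one value means maximizing the remaining 5.
The other 5 can take up 5 × 18 = 90 ≥ 71 − 8, so one score can sit at its floor of 8.
Achievable: one at 8 and the other 5 totalling 63, which fits since 5 × 8 ≤ 63 ≤ 5 × 18.

8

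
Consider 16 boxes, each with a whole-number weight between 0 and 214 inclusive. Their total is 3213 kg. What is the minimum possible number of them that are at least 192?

7

Each value short of 192 is at most 191, costing at least 214 − 191 = 23 against the maximum total of 3424.
We can afford to lose at most 3424 − 3213 = 211, so at most ⌊211/23⌋ = 9 fall short, and at least 7 are ≥ 192.
Exactly 7 works: 7 values at 214 and 9 at 191 total 3217; lower one of the high values by 4 (still ≥ 192) to hit 3213.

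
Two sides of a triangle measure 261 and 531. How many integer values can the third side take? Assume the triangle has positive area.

521

The triangle inequality gives |261 − 531| < c < 261 + 531, i.e. 270 < c < 792.
So c can be any integer from 271 to 791: 521 values.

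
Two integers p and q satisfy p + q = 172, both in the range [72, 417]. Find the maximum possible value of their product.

7396

pq = p(172 − p) is maximized when p is as near 172/2 as the bounds allow.
Taking p = 86 and q = 86 (both in [72, 417]) gives pq = 7396.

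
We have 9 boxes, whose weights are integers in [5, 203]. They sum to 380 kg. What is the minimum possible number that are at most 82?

Each value above 82 is at least 83, contributing at least 83 − 5 = 78 above the floor 5.
The sum exceeds the floor total 45 by 335, so at most ⌊335/78⌋ = 4 exceed 82, and at least 5 are ≤ 82.
Exactly 5 works: 5 values at 5 and 4 at 83 total 357; raise one of the low values by 23 (still ≤ 82) to hit 380.

5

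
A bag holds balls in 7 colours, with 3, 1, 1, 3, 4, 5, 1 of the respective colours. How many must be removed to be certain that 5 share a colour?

18

In the worst case you take as many as possible of each colour without reaching 5: 3 + 1 + 1 + 3 + 4 + 4 + 1 = 17.
The next one must give 5 of some colour, so 17 + 1 = 18.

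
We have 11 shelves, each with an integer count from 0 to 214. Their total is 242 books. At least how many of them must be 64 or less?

If only k of them are at most 64, the other 11 − k are at least 65, so the total is at least (11 − k)·65 + k·0.
This is ≤ 242, so (11 − k)·65 + 0k ≤ 242, which gives k ≥ 8.
Exactly 8 works: 8 values at 0 and 3 at 65 total 195; raise one of the low values by 47 (still ≤ 64) to hit 242.

8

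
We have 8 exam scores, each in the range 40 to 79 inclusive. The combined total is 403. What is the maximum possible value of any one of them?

79

To make one score as large as possible, make the other 7 as small as possible.
The other 7 contribute at least 7 × 40 = 280, leaving at most 403 − 280 = 123.
But each score is capped at 79, so the maximum is 79.
Achievable: one at 79 and the other 7 totalling 324, which fits since 7 × 40 ≤ 324 ≤ 7 × 79.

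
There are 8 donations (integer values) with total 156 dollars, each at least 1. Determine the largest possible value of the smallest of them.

19

The average is 156/8 < 20, so some value is ≤ 19.
Taking 4 copies of 19 and 4 copies of 20 gives exactly 156, so 19 is attained.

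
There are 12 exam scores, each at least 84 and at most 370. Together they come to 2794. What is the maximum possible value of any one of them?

370

Maximizing one value means minimizing the remaining 11.
The other 11 contribute at least 11 × 84 = 924, leaving at most 2794 − 924 = 1870.
But each score is capped at 370, so the maximum is 370.
Achievable: one at 370 and the other 11 totalling 2424, which fits since 11 × 84 ≤ 2424 ≤ 11 × 370.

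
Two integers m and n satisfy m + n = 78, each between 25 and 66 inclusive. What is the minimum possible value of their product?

1325

For a fixed sum, mn is smallest when m and n are as far apart as possible.
At the endpoint m = 25, n = 78 − 25 = 53, so mn = 25 × 53 = 1325.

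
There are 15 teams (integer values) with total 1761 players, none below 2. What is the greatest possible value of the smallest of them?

The average is 1761/15 < 118, so some value is ≤ 117.
Equality holds with 9 values of 117 and 6 values of 118.

117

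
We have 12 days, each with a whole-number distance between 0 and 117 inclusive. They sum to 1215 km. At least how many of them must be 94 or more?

5

If only k of them are at least 94, the other 12 − k are at most 93, so the total is at most k·117 + (12 − k)·93.
This must reach 1215, so k·117 + (12 − k)·93 ≥ 1215, giving k ≥ 5.
Exactly 5 works: 5 values at 117 and 7 at 93 total 1236; lower one of the high values by 21 (still ≥ 94) to hit 1215.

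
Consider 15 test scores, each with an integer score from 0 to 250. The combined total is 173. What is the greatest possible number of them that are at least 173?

If k of the values are ≥ 173, the total is ≥ 173k + 0(15 − k).
Setting 173k + 0(15 − k) ≤ 173 gives 173k ≤ 173, so k ≤ 1.
k = 1 is achieved by 1 value at 173 and 14 at 0, total 173.

1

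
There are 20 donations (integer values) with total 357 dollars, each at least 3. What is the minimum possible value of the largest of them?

The 20 values sum to 357, so their maximum is at least ⌈357/20⌉ = 18.
Equality holds with 17 values of 18 and 3 values of 17.

18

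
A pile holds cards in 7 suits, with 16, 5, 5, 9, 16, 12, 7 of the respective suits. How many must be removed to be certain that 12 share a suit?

In the worst case you take as many as possible of each suit without reaching 12: 11 + 5 + 5 + 9 + 11 + 11 + 7 = 59.
The next one must give 12 of some suit, so 59 + 1 = 60.

60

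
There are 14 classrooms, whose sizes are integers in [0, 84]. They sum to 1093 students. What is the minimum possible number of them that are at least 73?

Suppose at most 14 − j of them reach 73; then j values are ≤ 72 and the rest ≤ 84.
The total is then ≤ 72·j + 84·(14 − j) = 1176 − 12j. For this to be ≥ 1093 we need j ≤ 6, so at least 14 − 6 = 8 must reach 73.
Exactly 8 works: 8 values at 84 and 6 at 72 total 1104; lower one of the high values by 11 (still ≥ 73) to hit 1093.

8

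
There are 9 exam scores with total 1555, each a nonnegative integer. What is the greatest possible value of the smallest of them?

If every one of the 9 were at least 173, the total would be at least 9 × 173 = 1557 > 1555.
Achievable: 2 of them at 172 and 7 at 173 total 1555.

172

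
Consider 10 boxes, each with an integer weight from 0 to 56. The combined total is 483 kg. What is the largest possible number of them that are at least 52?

9

If k of the values are ≥ 52, the total is ≥ 52k + 0(10 − k).
Setting 52k + 0(10 − k) ≤ 483 gives 52k ≤ 483, so k ≤ 9.
k = 9 is achieved by 9 values at 52 and 1 at 0, total 468; add 15 to one value (staying below 52) to reach 483.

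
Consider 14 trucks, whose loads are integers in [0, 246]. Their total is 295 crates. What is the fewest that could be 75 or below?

11

Each value above 75 is at least 76, contributing at least 76 − 0 = 76 above the floor 0.
The sum exceeds the floor total 0 by 295, so at most ⌊295/76⌋ = 3 exceed 75, and at least 11 are ≤ 75.
Exactly 11 works: 11 values at 0 and 3 at 76 total 228; raise one of the low values by 67 (still ≤ 75) to hit 295.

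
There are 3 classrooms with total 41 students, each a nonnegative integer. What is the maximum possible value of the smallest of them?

13

If every one of the 3 were at least 14, the total would be at least 3 × 14 = 42 > 41.
Equality holds with 1 value of 13 and 2 values of 14.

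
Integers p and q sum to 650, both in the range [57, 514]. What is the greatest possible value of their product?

105625

With p + q fixed, pq peaks when the two are closest together.
Taking p = 325 and q = 325 (both in [57, 514]) gives pq = 105625.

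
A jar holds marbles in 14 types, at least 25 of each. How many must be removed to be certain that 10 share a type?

You could draw 9 of every type without reaching 10 of any — 126 in all.
One more forces 10 of some type, so 126 + 1 = 127.

127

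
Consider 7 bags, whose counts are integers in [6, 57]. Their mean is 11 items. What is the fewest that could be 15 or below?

4

The total is 7 × 11 = 77.
Let j be the number exceeding 15. Then the total is ≥ 16·j + 6·(7 − j) = 42 + 10j.
So 10j ≤ 35 and j ≤ 3; hence at least 7 − 3 = 4 are ≤ 15.
Exactly 4 works: 4 values at 6 and 3 at 16 total 72; raise one of the low values by 5 (still ≤ 15) to hit 77.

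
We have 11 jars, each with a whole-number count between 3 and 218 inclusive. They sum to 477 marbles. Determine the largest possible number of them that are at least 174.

2

With k values at 174 or above and the rest at least 3, the sum is at least 33 + 171k.
Since the sum is 477, we need 171k ≤ 444, i.e. k ≤ 2.
k = 2 is achieved by 2 values at 174 and 9 at 3, total 375; add 102 to one value (staying below 174) to reach 477.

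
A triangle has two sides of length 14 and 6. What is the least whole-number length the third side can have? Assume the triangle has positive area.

9

The third side must exceed |14 − 6| = 8.
The smallest integer above 8 is 9.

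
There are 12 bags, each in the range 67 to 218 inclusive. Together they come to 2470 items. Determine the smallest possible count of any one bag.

To make one bag as small as possible, make the other 11 as large as possible.
The other 11 contribute at most 11 × 218 = 2398, leaving at least 2470 − 2398 = 72.
Since 72 ≥ 67, this is achievable: one at 72 and 11 at 218.

72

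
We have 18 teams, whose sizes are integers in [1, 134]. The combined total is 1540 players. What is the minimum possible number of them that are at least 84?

1

Each value short of 84 is at most 83, costing at least 134 − 83 = 51 against the maximum total of 2412.
We can afford to lose at most 2412 − 1540 = 872, so at most ⌊872/51⌋ = 17 fall short, and at least 1 are ≥ 84.
Exactly 1 works: 1 value at 134 and 17 at 83 total 1545; lower one of the high values by 5 (still ≥ 84) to hit 1540.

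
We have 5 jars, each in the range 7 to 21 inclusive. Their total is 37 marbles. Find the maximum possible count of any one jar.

9

Maximizing one value means minimizing the remaining 4.
The other 4 contribute at least 4 × 7 = 28, leaving at most 37 − 28 = 9.
Since 9 ≤ 21, this is achievable: one at 9 and 4 at 7.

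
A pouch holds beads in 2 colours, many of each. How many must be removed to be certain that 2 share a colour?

You could draw 1 of every colour without reaching 2 of any — 2 in all.
One more forces 2 of some colour, so 2 + 1 = 3.

3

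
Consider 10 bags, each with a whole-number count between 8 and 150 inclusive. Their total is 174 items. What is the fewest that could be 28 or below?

6

Each value above 28 is at least 29, contributing at least 29 − 8 = 21 above the floor 8.
The sum exceeds the floor total 80 by 94, so at most ⌊94/21⌋ = 4 exceed 28, and at least 6 are ≤ 28.
Exactly 6 works: 6 values at 8 and 4 at 29 total 164; raise one of the low values by 10 (still ≤ 28) to hit 174.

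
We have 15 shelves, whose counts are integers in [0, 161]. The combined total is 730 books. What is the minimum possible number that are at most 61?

4

If only k of them are at most 61, the other 15 − k are at least 62, so the total is at least (15 − k)·62 + k·0.
This is ≤ 730, so (15 − k)·62 + 0k ≤ 730, which gives k ≥ 4.
Exactly 4 works: 4 values at 0 and 11 at 62 total 682; raise one of the low values by 48 (still ≤ 61) to hit 730.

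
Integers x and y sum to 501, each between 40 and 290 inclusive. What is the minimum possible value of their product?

61190

Since x + y is fixed, pushing one of them to its bound minimizes the product.
The extreme feasible split is x = 211, y = 290, giving xy = 61190.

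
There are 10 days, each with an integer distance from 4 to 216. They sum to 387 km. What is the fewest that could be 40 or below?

1

Let j be the number exceeding 40. Then the total is ≥ 41·j + 4·(10 − j) = 40 + 37j.
So 37j ≤ 347 and j ≤ 9; hence at least 10 − 9 = 1 are ≤ 40.
Exactly 1 works: 1 value at 4 and 9 at 41 total 373; raise one of the low values by 14 (still ≤ 40) to hit 387.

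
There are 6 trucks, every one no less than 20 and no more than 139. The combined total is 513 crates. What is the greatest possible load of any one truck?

139

Maximizing one value means minimizing the remaining 5.
The other 5 contribute at least 5 × 20 = 100, leaving at most 513 − 100 = 413.
But each truck is capped at 139, so the maximum is 139.
Achievable: one at 139 and the other 5 totalling 374, which fits since 5 × 20 ≤ 374 ≤ 5 × 139.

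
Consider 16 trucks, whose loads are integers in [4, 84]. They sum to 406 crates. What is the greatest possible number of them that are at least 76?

4

With k values at 76 or above and the rest at least 4, the sum is at least 64 + 72k.
Since the sum is 406, we need 72k ≤ 342, i.e. k ≤ 4.
k = 4 is achieved by 4 values at 76 and 12 at 4, total 352; add 54 to one value (staying below 76) to reach 406.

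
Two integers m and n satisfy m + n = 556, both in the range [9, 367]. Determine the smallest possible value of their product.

69363

mn = m(556 − m) is concave in m, so over [189, 367] it is minimized at an endpoint.
The extreme feasible split is m = 189, n = 367, giving mn = 69363.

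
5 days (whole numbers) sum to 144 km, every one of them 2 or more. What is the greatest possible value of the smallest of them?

28

If every one of the 5 were at least 29, the total would be at least 5 × 29 = 145 > 144.
Taking 1 copy of 28 and 4 copies of 29 gives exactly 144, so 28 is attained.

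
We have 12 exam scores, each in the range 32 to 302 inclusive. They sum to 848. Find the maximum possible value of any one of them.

302

To make one score as large as possible, make the other 11 as small as possible.
The other 11 contribute at least 11 × 32 = 352, leaving at most 848 − 352 = 496.
But each score is capped at 302, so the maximum is 302.
Achievable: one at 302 and the other 11 totalling 546, which fits since 11 × 32 ≤ 546 ≤ 11 × 302.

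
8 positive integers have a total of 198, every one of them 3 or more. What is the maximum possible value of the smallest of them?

The average is 198/8 < 25, so some value is ≤ 24.
Taking 2 copies of 24 and 6 copies of 25 gives exactly 198, so 24 is attained.

24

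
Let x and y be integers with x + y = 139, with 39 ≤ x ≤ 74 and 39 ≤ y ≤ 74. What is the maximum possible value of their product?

4830

For a fixed sum, the product xy is largest when x and y are as close as possible.
Taking x = 69 and y = 70 (both in [39, 74]) gives xy = 4830.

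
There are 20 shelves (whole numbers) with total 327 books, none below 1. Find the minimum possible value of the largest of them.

Some value must be at least ⌈327/20⌉ = 17, since 20 × 16 = 320 < 327.
Equality holds with 7 values of 17 and 13 values of 16.

17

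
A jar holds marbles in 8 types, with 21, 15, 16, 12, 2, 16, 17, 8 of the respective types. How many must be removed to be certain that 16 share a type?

In the worst case you take as many as possible of each type without reaching 16: 15 + 15 + 15 + 12 + 2 + 15 + 15 + 8 = 97.
The next one must give 16 of some type, so 97 + 1 = 98.

98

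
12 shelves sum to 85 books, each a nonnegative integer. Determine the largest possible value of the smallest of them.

If every one of the 12 were at least 8, the total would be at least 12 × 8 = 96 > 85.
Achievable: 11 of them at 7 and 1 at 8 total 85.

7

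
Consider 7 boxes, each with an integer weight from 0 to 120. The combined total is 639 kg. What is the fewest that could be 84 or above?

2

Each value short of 84 is at most 83, costing at least 120 − 83 = 37 against the maximum total of 840.
We can afford to lose at most 840 − 639 = 201, so at most ⌊201/37⌋ = 5 fall short, and at least 2 are ≥ 84.
Exactly 2 works: 2 values at 120 and 5 at 83 total 655; lower one of the high values by 16 (still ≥ 84) to hit 639.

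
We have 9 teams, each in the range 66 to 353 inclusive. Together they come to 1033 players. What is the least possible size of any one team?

Minimizing one value means maximizing the remaining 8.
The other 8 can take up 8 × 353 = 2824 ≥ 1033 − 66, so one team can sit at its floor of 66.
Achievable: one at 66 and the other 8 totalling 967, which fits since 8 × 66 ≤ 967 ≤ 8 × 353.

66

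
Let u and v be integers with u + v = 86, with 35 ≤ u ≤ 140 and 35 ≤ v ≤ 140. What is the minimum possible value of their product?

uv = u(86 − u) is concave in u, so over [35, 51] it is minimized at an endpoint.
At the endpoint u = 35, v = 86 − 35 = 51, so uv = 35 × 51 = 1785.

1785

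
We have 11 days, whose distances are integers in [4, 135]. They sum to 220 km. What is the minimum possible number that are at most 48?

If only k of them are at most 48, the other 11 − k are at least 49, so the total is at least (11 − k)·49 + k·4.
This is ≤ 220, so (11 − k)·49 + 4k ≤ 220, which gives k ≥ 8.
Exactly 8 works: 8 values at 4 and 3 at 49 total 179; raise one of the low values by 41 (still ≤ 48) to hit 220.

8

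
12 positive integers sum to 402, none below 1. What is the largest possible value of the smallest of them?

33

If every one of the 12 were at least 34, the total would be at least 12 × 34 = 408 > 402.
Equality holds with 6 values of 33 and 6 values of 34.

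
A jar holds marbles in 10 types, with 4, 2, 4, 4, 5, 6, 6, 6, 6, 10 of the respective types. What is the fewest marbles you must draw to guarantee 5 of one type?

39

In the worst case you take as many as possible of each type without reaching 5: 4 + 2 + 4 + 4 + 4 + 4 + 4 + 4 + 4 + 4 = 38.
The next one must give 5 of some type, so 38 + 1 = 39.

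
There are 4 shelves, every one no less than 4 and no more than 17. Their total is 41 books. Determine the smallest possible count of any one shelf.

4

To make one shelf as small as possible, make the other 3 as large as possible.
The other 3 can take up 3 × 17 = 51 ≥ 41 − 4, so one shelf can sit at its floor of 4.
Achievable: one at 4 and the other 3 totalling 37, which fits since 3 × 4 ≤ 37 ≤ 3 × 17.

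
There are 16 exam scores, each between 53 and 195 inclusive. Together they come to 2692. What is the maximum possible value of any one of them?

To make one score as large as possible, make the other 15 as small as possible.
The other 15 contribute at least 15 × 53 = 795, leaving at most 2692 − 795 = 1897.
But each score is capped at 195, so the maximum is 195.
Achievable: one at 195 and the other 15 totalling 2497, which fits since 15 × 53 ≤ 2497 ≤ 15 × 195.

195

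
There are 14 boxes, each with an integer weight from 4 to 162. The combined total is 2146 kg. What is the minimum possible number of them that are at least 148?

6

If only k of them are at least 148, the other 14 − k are at most 147, so the total is at most k·162 + (14 − k)·147.
This must reach 2146, so k·162 + (14 − k)·147 ≥ 2146, giving k ≥ 6.
Exactly 6 works: 6 values at 162 and 8 at 147 total 2148; lower one of the high values by 2 (still ≥ 148) to hit 2146.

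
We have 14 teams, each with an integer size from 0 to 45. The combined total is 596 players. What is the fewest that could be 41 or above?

Suppose at most 14 − j of them reach 41; then j values are ≤ 40 and the rest ≤ 45.
The total is then ≤ 40·j + 45·(14 − j) = 630 − 5j. For this to be ≥ 596 we need j ≤ 6, so at least 14 − 6 = 8 must reach 41.
Exactly 8 works: 8 values at 45 and 6 at 40 total 600; lower one of the high values by 4 (still ≥ 41) to hit 596.

8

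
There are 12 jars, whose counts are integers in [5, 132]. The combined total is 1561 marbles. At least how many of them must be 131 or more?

1

Suppose at most 12 − j of them reach 131; then j values are ≤ 130 and the rest ≤ 132.
The total is then ≤ 130·j + 132·(12 − j) = 1584 − 2j. For this to be ≥ 1561 we need j ≤ 11, so at least 12 − 11 = 1 must reach 131.
Exactly 1 works: 1 value at 132 and 11 at 130 total 1562; lower one of the high values by 1 (still ≥ 131) to hit 1561.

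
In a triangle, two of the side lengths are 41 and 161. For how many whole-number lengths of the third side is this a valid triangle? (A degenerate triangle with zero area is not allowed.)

The triangle inequality gives |41 − 161| < c < 41 + 161, i.e. 120 < c < 202.
So c can be any integer from 121 to 201: 81 values.

81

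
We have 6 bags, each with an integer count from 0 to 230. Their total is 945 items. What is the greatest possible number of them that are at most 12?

1

Suppose k of them are at most 12. Those contribute at most 12 each and the rest at most 230 each.
So the total is at most 12k + 230(6 − k) = 1380 − 218k. This must still be ≥ 945, so k ≤ 1.
k = 1 is achieved by 1 value at 12 and 5 at 230, total 1162; lower one of the 230's by 217 (still > 12) to reach 945.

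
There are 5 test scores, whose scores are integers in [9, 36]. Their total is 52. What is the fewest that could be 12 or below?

If only k of them are at most 12, the other 5 − k are at least 13, so the total is at least (5 − k)·13 + k·9.
This is ≤ 52, so (5 − k)·13 + 9k ≤ 52, which gives k ≥ 4.
Exactly 4 works: 4 values at 9 and 1 at 13 total 49; raise one of the low values by 3 (still ≤ 12) to hit 52.

4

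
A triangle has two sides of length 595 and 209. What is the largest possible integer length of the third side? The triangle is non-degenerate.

803

The third side must be less than 595 + 209 = 804.
The largest integer below 804 is 803.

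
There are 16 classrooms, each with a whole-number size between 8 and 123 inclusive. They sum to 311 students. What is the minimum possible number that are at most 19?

1

Let j be the number exceeding 19. Then the total is ≥ 20·j + 8·(16 − j) = 128 + 12j.
So 12j ≤ 183 and j ≤ 15; hence at least 16 − 15 = 1 are ≤ 19.
Exactly 1 works: 1 value at 8 and 15 at 20 total 308; raise one of the low values by 3 (still ≤ 19) to hit 311.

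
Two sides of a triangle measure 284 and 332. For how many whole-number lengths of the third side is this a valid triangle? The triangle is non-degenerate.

The triangle inequality gives |284 − 332| < c < 284 + 332, i.e. 48 < c < 616.
So c can be any integer from 49 to 615: 567 values.

567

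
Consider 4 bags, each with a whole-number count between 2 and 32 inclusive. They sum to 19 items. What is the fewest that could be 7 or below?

3

Each value above 7 is at least 8, contributing at least 8 − 2 = 6 above the floor 2.
The sum exceeds the floor total 8 by 11, so at most ⌊11/6⌋ = 1 exceed 7, and at least 3 are ≤ 7.
Exactly 3 works: 3 values at 2 and 1 at 8 total 14; raise one of the low values by 5 (still ≤ 7) to hit 19.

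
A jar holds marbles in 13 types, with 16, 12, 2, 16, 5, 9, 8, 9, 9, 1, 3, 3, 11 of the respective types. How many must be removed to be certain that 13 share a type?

97

In the worst case you take as many as possible of each type without reaching 13: 12 + 12 + 2 + 12 + 5 + 9 + 8 + 9 + 9 + 1 + 3 + 3 + 11 = 96.
The next one must give 13 of some type, so 96 + 1 = 97.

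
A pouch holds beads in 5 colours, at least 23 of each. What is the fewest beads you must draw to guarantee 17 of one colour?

You could draw 16 of every colour without reaching 17 of any — 80 in all.
One more forces 17 of some colour, so 80 + 1 = 81.

81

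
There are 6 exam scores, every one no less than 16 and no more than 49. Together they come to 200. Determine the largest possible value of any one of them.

To make one score as large as possible, make the other 5 as small as possible.
The other 5 contribute at least 5 × 16 = 80, leaving at most 200 − 80 = 120.
But each score is capped at 49, so the maximum is 49.
Achievable: one at 49 and the other 5 totalling 151, which fits since 5 × 16 ≤ 151 ≤ 5 × 49.

49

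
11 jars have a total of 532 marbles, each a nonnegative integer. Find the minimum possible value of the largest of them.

49

If every one of the 11 were at most 48, the total would be at most 11 × 48 = 528 < 532.
Equality holds with 4 values of 49 and 7 values of 48.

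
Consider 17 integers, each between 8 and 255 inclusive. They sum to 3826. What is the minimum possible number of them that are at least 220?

3

If only k of them are at least 220, the other 17 − k are at most 219, so the total is at most k·255 + (17 − k)·219.
This must reach 3826, so k·255 + (17 − k)·219 ≥ 3826, giving k ≥ 3.
Exactly 3 works: 3 values at 255 and 14 at 219 total 3831; lower one of the high values by 5 (still ≥ 220) to hit 3826.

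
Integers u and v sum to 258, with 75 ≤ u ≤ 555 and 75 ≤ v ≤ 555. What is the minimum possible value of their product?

For a fixed sum, uv is smallest when u and v are as far apart as possible.
The extreme feasible split is u = 75, v = 183, giving uv = 13725.

13725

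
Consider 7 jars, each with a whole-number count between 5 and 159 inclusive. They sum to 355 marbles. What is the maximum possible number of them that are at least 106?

3

If k of the values are ≥ 106, the total is ≥ 106k + 5(7 − k).
Setting 106k + 5(7 − k) ≤ 355 gives 101k ≤ 320, so k ≤ 3.
k = 3 is achieved by 3 values at 106 and 4 at 5, total 338; add 17 to one value (staying below 106) to reach 355.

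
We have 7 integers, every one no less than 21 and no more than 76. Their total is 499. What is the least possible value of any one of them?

To make one integer as small as possible, make the other 6 as large as possible.
The other 6 contribute at most 6 × 76 = 456, leaving at least 499 − 456 = 43.
Since 43 ≥ 21, this is achievable: one at 43 and 6 at 76.

43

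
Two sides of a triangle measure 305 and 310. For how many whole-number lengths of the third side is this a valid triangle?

The triangle inequality gives |305 − 310| < c < 305 + 310, i.e. 5 < c < 615.
So c can be any integer from 6 to 614: 609 values.

609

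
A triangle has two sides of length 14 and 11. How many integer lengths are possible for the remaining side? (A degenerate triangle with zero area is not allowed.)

21

The triangle inequality gives |14 − 11| < c < 14 + 11, i.e. 3 < c < 25.
So c can be any integer from 4 to 24: 21 values.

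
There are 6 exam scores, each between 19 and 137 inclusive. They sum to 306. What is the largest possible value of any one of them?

Maximizing one value means minimizing the remaining 5.
The other 5 contribute at least 5 × 19 = 95, leaving at most 306 − 95 = 211.
But each score is capped at 137, so the maximum is 137.
Achievable: one at 137 and the other 5 totalling 169, which fits since 5 × 19 ≤ 169 ≤ 5 × 137.

137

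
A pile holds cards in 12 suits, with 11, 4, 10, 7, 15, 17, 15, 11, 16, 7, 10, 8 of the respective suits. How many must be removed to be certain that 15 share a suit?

125

In the worst case you take as many as possible of each suit without reaching 15: 11 + 4 + 10 + 7 + 14 + 14 + 14 + 11 + 14 + 7 + 10 + 8 = 124.
The next one must give 15 of some suit, so 124 + 1 = 125.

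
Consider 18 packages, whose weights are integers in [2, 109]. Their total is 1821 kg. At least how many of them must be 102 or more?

1

Suppose at most 18 − j of them reach 102; then j values are ≤ 101 and the rest ≤ 109.
The total is then ≤ 101·j + 109·(18 − j) = 1962 − 8j. For this to be ≥ 1821 we need j ≤ 17, so at least 18 − 17 = 1 must reach 102.
Exactly 1 works: 1 value at 109 and 17 at 101 total 1826; lower one of the high values by 5 (still ≥ 102) to hit 1821.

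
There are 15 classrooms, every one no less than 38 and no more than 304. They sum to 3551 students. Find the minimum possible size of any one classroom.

38

To make one classroom as small as possible, make the other 14 as large as possible.
The other 14 can take up 14 × 304 = 4256 ≥ 3551 − 38, so one classroom can sit at its floor of 38.
Achievable: one at 38 and the other 14 totalling 3513, which fits since 14 × 38 ≤ 3513 ≤ 14 × 304.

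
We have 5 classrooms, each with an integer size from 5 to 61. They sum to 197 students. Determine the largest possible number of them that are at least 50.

With k values at 50 or above and the rest at least 5, the sum is at least 25 + 45k.
Since the sum is 197, we need 45k ≤ 172, i.e. k ≤ 3.
k = 3 is achieved by 3 values at 50 and 2 at 5, total 160; add 37 to one value (staying below 50) to reach 197.

3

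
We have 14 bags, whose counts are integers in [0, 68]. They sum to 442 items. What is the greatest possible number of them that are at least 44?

10

With k values at 44 or above and the rest at least 0, the sum is at least 0 + 44k.
Since the sum is 442, we need 44k ≤ 442, i.e. k ≤ 10.
k = 10 is achieved by 10 values at 44 and 4 at 0, total 440; add 2 to one value (staying below 44) to reach 442.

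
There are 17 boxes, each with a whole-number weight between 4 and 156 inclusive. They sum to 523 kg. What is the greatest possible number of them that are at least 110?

With k values at 110 or above and the rest at least 4, the sum is at least 68 + 106k.
Since the sum is 523, we need 106k ≤ 455, i.e. k ≤ 4.
k = 4 is achieved by 4 values at 110 and 13 at 4, total 492; add 31 to one value (staying below 110) to reach 523.

4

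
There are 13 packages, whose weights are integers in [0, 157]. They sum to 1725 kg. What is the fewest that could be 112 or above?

Each value short of 112 is at most 111, costing at least 157 − 111 = 46 against the maximum total of 2041.
We can afford to lose at most 2041 − 1725 = 316, so at most ⌊316/46⌋ = 6 fall short, and at least 7 are ≥ 112.
Exactly 7 works: 7 values at 157 and 6 at 111 total 1765; lower one of the high values by 40 (still ≥ 112) to hit 1725.

7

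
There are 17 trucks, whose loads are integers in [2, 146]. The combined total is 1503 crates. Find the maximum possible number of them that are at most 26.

8

Suppose k of them are at most 26. Those contribute at most 26 each and the rest at most 146 each.
So the total is at most 26k + 146(17 − k) = 2482 − 120k. This must still be ≥ 1503, so k ≤ 8.
k = 8 is achieved by 8 values at 26 and 9 at 146, total 1522; lower one of the 146's by 19 (still > 26) to reach 1503.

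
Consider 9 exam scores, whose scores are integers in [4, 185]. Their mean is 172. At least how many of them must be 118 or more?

The total is 9 × 172 = 1548.
If only k of them are at least 118, the other 9 − k are at most 117, so the total is at most k·185 + (9 − k)·117.
This must reach 1548, so k·185 + (9 − k)·117 ≥ 1548, giving k ≥ 8.
Exactly 8 works: 8 values at 185 and 1 at 117 total 1597; lower one of the high values by 49 (still ≥ 118) to hit 1548.

8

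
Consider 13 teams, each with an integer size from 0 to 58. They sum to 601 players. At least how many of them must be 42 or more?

If only k of them are at least 42, the other 13 − k are at most 41, so the total is at most k·58 + (13 − k)·41.
This must reach 601, so k·58 + (13 − k)·41 ≥ 601, giving k ≥ 4.
Exactly 4 works: 4 values at 58 and 9 at 41 total 601.

4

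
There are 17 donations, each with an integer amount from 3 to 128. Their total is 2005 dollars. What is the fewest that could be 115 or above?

5

Each value short of 115 is at most 114, costing at least 128 − 114 = 14 against the maximum total of 2176.
We can afford to lose at most 2176 − 2005 = 171, so at most ⌊171/14⌋ = 12 fall short, and at least 5 are ≥ 115.
Exactly 5 works: 5 values at 128 and 12 at 114 total 2008; lower one of the high values by 3 (still ≥ 115) to hit 2005.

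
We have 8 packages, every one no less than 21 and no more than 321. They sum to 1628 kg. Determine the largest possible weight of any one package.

To make one package as large as possible, make the other 7 as small as possible.
The other 7 contribute at least 7 × 21 = 147, leaving at most 1628 − 147 = 1481.
But each package is capped at 321, so the maximum is 321.
Achievable: one at 321 and the other 7 totalling 1307, which fits since 7 × 21 ≤ 1307 ≤ 7 × 321.

321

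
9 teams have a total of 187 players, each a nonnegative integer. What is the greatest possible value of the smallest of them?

The 9 values sum to 187, so their minimum is at most ⌊187/9⌋ = 20.
Equality holds with 2 values of 20 and 7 values of 21.

20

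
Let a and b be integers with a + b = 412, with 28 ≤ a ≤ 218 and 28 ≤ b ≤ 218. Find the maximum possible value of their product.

ab = a(412 − a) is maximized when a is as near 412/2 as the bounds allow.
Taking a = 206 and b = 206 (both in [28, 218]) gives ab = 42436.

42436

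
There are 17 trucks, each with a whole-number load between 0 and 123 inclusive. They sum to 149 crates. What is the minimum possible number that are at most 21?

Each value above 21 is at least 22, contributing at least 22 − 0 = 22 above the floor 0.
The sum exceeds the floor total 0 by 149, so at most ⌊149/22⌋ = 6 exceed 21, and at least 11 are ≤ 21.
Exactly 11 works: 11 values at 0 and 6 at 22 total 132; raise one of the low values by 17 (still ≤ 21) to hit 149.

11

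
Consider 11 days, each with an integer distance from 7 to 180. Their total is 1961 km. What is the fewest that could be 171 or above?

10

If only k of them are at least 171, the other 11 − k are at most 170, so the total is at most k·180 + (11 − k)·170.
This must reach 1961, so k·180 + (11 − k)·170 ≥ 1961, giving k ≥ 10.
Exactly 10 works: 10 values at 180 and 1 at 170 total 1970; lower one of the high values by 9 (still ≥ 171) to hit 1961.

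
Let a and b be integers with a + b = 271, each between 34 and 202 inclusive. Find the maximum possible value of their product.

With a + b fixed, ab peaks when the two are closest together.
Taking a = 135 and b = 136 (both in [34, 202]) gives ab = 18360.

18360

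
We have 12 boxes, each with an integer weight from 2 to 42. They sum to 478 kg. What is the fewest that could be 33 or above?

10

Suppose at most 12 − j of them reach 33; then j values are ≤ 32 and the rest ≤ 42.
The total is then ≤ 32·j + 42·(12 − j) = 504 − 10j. For this to be ≥ 478 we need j ≤ 2, so at least 12 − 2 = 10 must reach 33.
Exactly 10 works: 10 values at 42 and 2 at 32 total 484; lower one of the high values by 6 (still ≥ 33) to hit 478.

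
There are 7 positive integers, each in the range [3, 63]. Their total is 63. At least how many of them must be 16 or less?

If only k of them are at most 16, the other 7 − k are at least 17, so the total is at least (7 − k)·17 + k·3.
This is ≤ 63, so (7 − k)·17 + 3k ≤ 63, which gives k ≥ 4.
Exactly 4 works: 4 values at 3 and 3 at 17 total 63.

4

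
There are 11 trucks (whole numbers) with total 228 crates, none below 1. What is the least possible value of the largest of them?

21

The average is 228/11 > 20, so not all 11 can be 20 or less; the largest is ≥ 21.
Equality holds with 8 values of 21 and 3 values of 20.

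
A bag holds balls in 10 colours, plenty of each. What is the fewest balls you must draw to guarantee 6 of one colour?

You could draw 5 of every colour without reaching 6 of any — 50 in all.
One more forces 6 of some colour, so 50 + 1 = 51.

51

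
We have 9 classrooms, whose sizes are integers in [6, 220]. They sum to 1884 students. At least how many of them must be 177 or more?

Suppose at most 9 − j of them reach 177; then j values are ≤ 176 and the rest ≤ 220.
The total is then ≤ 176·j + 220·(9 − j) = 1980 − 44j. For this to be ≥ 1884 we need j ≤ 2, so at least 9 − 2 = 7 must reach 177.
Exactly 7 works: 7 values at 220 and 2 at 176 total 1892; lower one of the high values by 8 (still ≥ 177) to hit 1884.

7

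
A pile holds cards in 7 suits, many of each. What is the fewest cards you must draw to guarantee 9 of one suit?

57

You could draw 8 of every suit without reaching 9 of any — 56 in all.
One more forces 9 of some suit, so 56 + 1 = 57.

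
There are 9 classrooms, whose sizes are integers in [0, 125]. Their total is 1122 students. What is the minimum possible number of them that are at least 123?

8

Each value short of 123 is at most 122, costing at least 125 − 122 = 3 against the maximum total of 1125.
We can afford to lose at most 1125 − 1122 = 3, so at most ⌊3/3⌋ = 1 fall short, and at least 8 are ≥ 123.
Exactly 8 works: 8 values at 125 and 1 at 122 total 1122.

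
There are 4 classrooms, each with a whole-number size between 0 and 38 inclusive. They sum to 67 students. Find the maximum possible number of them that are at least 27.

Suppose k of them are at least 27. Those contribute at least 27 each and the other 4 − k at least 0 each.
So the total is at least 27k + 0(4 − k) = 0 + 27k. This must be ≤ 67, giving k ≤ 2.
k = 2 is achieved by 2 values at 27 and 2 at 0, total 54; add 13 to one value (staying below 27) to reach 67.

2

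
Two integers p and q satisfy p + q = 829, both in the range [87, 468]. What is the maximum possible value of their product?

171810

pq = p(829 − p) is maximized when p is as near 829/2 as the bounds allow.
Taking p = 414 and q = 415 (both in [87, 468]) gives pq = 171810.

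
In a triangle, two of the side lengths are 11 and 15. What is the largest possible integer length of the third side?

25

The third side must be less than 11 + 15 = 26.
The largest integer below 26 is 25.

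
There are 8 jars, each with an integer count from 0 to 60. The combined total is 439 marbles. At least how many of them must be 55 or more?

2

Each value short of 55 is at most 54, costing at least 60 − 54 = 6 against the maximum total of 480.
We can afford to lose at most 480 − 439 = 41, so at most ⌊41/6⌋ = 6 fall short, and at least 2 are ≥ 55.
Exactly 2 works: 2 values at 60 and 6 at 54 total 444; lower one of the high values by 5 (still ≥ 55) to hit 439.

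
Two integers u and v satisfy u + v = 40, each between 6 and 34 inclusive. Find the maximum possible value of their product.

With u + v fixed, uv peaks when the two are closest together.
Taking u = 20 and v = 20 (both in [6, 34]) gives uv = 400.

400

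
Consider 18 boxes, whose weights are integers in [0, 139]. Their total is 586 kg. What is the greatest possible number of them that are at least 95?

If k of the values are ≥ 95, the total is ≥ 95k + 0(18 − k).
Setting 95k + 0(18 − k) ≤ 586 gives 95k ≤ 586, so k ≤ 6.
k = 6 is achieved by 6 values at 95 and 12 at 0, total 570; add 16 to one value (staying below 95) to reach 586.

6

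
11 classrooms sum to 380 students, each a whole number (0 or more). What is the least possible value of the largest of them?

35

Some value must be at least ⌈380/11⌉ = 35, since 11 × 34 = 374 < 380.
Achievable: 6 of them at 35 and 5 at 34 total 380.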